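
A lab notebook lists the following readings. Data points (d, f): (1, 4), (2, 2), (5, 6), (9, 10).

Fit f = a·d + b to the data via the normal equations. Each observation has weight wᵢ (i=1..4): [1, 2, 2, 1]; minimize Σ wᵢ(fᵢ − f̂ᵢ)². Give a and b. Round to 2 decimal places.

AᵀWA·[a, b]ᵀ = AᵀWf reads: 140·a + 24·b = 162;  24·a + 6·b = 30.
Δ = 140·6 − 24² = 264.
a = (162·6 − 24·30)/264 = 21/22; b = (140·30 − 24·162)/264 = 13/11.

a = 0.95, b = 1.18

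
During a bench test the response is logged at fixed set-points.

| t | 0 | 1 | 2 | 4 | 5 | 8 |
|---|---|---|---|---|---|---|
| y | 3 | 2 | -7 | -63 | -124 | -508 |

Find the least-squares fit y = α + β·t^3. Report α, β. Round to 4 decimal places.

α = 1.7424, β = -0.9964

Compute the Gram sums: Σ1 = 6, Σt^3 = 710, Σt^3·t^3 = 281930.
Moment sums: Σy = -697, Σt^3·y = -279682.
Eliminating β: 281930·(row 1) − 710·(row 2) gives 1187480·α = 281930·(-697) − 710·(-279682) = 2069010, so α = 206901/118748.
Then β = ((-279682) − 710·(206901/118748))/281930 = -591611/593740.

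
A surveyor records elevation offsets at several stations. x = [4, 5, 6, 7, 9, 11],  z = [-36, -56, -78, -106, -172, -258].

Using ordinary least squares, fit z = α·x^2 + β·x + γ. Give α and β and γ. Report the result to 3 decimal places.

The normal equations are: 25780·α + 2808·β + 328·γ = -55128;  2808·α + 328·β + 42·γ = -6020;  328·α + 42·β + 6·γ = -706.
(Σx^2·x^2 = 25780, Σx^2·x = 2808, Σx^2 = 328, Σx·x = 328, Σx = 42, Σ1 = 6, Σx^2·z = -55128, Σx·z = -6020, Σz = -706.)
Inverting the 3×3 Gram matrix, [α, β, γ]ᵀ = [-3824/1775, 1307/1775, -8962/1775]ᵀ.

α = -2.154, β = 0.736, γ = -5.049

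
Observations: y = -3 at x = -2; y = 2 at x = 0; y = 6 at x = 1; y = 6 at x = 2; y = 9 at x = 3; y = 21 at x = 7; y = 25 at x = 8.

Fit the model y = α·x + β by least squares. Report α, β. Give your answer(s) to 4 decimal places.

Normal-equation sums: Σx·x = 131, Σx = 19, Σ1 = 7.
And Σx·y = 398, Σy = 66.
Δ = 131·7 − 19² = 556.
α = (398·7 − 19·66)/556 = 383/139; β = (131·66 − 19·398)/556 = 271/139.

α = 2.7554, β = 1.9496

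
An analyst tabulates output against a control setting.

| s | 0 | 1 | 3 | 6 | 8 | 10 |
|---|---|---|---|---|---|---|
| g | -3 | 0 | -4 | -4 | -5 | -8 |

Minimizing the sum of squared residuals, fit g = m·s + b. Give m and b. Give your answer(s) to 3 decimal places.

Setting ∂/∂m … = 0 gives: 210·m + 28·b = -156;  28·m + 6·b = -24.
(Σs·s = 210, Σs = 28, Σ1 = 6, Σs·g = -156, Σg = -24.)
Δ = 210·6 − 28² = 476.
m = ((-156)·6 − 28·(-24))/476 = -66/119; b = (210·(-24) − 28·(-156))/476 = -24/17.

m = -0.555, b = -1.412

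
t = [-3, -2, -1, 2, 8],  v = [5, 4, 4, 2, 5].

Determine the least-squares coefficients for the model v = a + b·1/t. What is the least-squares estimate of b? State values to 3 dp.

Compute the Gram sums: Σ1 = 5, Σ1/t = -29/24, Σ1/t·1/t = 937/576.
Moment sums: Σv = 20, Σ1/t·v = -145/24.
Normal equations: [[5, -29/24]; [-29/24, 937/576]]·[a, b]ᵀ = [20, -145/24]ᵀ.
Eliminating b: (937/576)·(row 1) − (-29/24)·(row 2) gives (961/144)·a = (937/576)·20 − (-29/24)·(-145/24) = 1615/64, so a = 14535/3844.
Then b = ((-145/24) − (-29/24)·(14535/3844))/(937/576) = -870/961.

b = -0.905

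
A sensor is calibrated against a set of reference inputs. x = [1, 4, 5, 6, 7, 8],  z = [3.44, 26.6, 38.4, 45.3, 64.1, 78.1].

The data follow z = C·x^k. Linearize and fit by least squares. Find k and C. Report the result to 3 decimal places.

Linearized form: ln z = k·ln x + ln C. From the 6 transformed points,
AᵀA = [[15.8331, 8.8128]; [8.8128, 6]], rhs = [34.4102, 20.4962]ᵀ  (here Σln x = 8.8128, Σ(ln x)² = 15.8331, Σln z = 20.4962, Σln x·ln z = 34.4102).
Slope k = (n·Σln x·ln z − Σln x·Σln z)/(n·Σ(ln x)² − (Σln x)²) = (6·34.4102 − 8.8128·20.4962)/17.3327 = 1.49034; ln C = (Σln z − k·Σln x)/n = 1.22701, so C = exp(1.22701) = 3.41102.

k = 1.490, C = 3.411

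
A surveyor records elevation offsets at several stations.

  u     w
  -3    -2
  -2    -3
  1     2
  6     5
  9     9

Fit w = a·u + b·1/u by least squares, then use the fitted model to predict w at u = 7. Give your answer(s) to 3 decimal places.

Sums needed: Σu·u = 131, Σu·1/u = 5, Σ1/u·1/u = 227/162.
Moment sums: Σu·w = 125, Σ1/u·w = 6.
Normal equations: [[131, 5]; [5, 227/162]]·[a, b]ᵀ = [125, 6]ᵀ.
det = 131·(227/162) − 5² = 25687/162.
a = (125·(227/162) − 5·6)/(25687/162) = 23515/25687; b = (131·6 − 5·125)/(25687/162) = 26082/25687.
At u = 7: ŵ = (23515/25687)·(7) + (26082/25687)·(1/7) = 168331/25687.

ŵ = 6.553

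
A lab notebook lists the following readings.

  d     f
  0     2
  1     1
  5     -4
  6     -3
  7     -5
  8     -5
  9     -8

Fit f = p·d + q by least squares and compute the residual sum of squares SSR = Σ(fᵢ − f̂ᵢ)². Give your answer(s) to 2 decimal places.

Setting ∂/∂p … = 0 gives: 256·p + 36·q = -184;  36·p + 7·q = -22.
(Σd·d = 256, Σd = 36, Σ1 = 7, Σd·f = -184, Σf = -22.)
Eliminating q: 7·(row 1) − 36·(row 2) gives 496·p = 7·(-184) − 36·(-22) = -496, so p = -1.
Then q = ((-22) − 36·(-1))/7 = 2.
Residuals: 0, 0, -1, 1, 0, 1, -1; SSR = 4.

SSR = 4.00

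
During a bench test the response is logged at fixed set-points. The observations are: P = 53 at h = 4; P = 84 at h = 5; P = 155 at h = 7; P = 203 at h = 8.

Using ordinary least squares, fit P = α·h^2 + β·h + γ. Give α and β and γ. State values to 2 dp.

α = 2.83, β = 3.10, γ = -3.93

Entries of MᵀM: Σh^2·h^2 = 7378, Σh^2·h = 1044, Σh^2 = 154, Σh·h = 154, Σh = 24, Σ1 = 4.
Right-hand side: Σh^2·P = 23535, Σh·P = 3341, ΣP = 495.
Normal equations: [[7378, 1044, 154]; [1044, 154, 24]; [154, 24, 4]]·[α, β, γ]ᵀ = [23535, 3341, 495]ᵀ.
Solving the 3×3 system (Gaussian elimination) gives α = 17/6, β = 31/10, γ = -59/15.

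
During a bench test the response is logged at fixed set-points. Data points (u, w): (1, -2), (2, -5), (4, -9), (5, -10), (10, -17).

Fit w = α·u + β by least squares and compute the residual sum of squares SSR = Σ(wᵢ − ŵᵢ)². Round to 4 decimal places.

SSR = 2.9919

Setting ∂/∂α … = 0 gives: 146·α + 22·β = -268;  22·α + 5·β = -43.
(Σu·u = 146, Σu = 22, Σ1 = 5, Σu·w = -268, Σw = -43.)
Determinant 146·5 − 22² = 246.
α = ((-268)·5 − 22·(-43))/246 = -197/123; β = (146·(-43) − 22·(-268))/246 = -191/123.
Residuals: 142/123, -10/41, -128/123, -18/41, 70/123; SSR = 368/123.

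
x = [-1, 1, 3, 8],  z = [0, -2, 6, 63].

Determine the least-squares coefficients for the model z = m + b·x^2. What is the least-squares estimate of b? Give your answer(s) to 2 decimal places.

b = 1.02

From the data, Σ1 = 4, Σx^2 = 75, Σx^2·x^2 = 4179.
And Σz = 67, Σx^2·z = 4084.
Eliminating b: 4179·(row 1) − 75·(row 2) gives 11091·m = 4179·67 − 75·4084 = -26307, so m = -8769/3697.
Then b = (4084 − 75·(-8769/3697))/4179 = 11311/11091.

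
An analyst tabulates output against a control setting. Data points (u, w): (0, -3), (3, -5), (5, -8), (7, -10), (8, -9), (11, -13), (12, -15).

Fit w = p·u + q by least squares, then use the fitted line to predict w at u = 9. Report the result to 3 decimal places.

Setting ∂/∂p … = 0 gives: 412·p + 46·q = -520;  46·p + 7·q = -63.
Δ = 412·7 − 46² = 768.
p = ((-520)·7 − 46·(-63))/768 = -371/384; q = (412·(-63) − 46·(-520))/768 = -509/192.
At u = 9: ŵ = (-371/384)·(9) + (-509/192)·(1) = -4357/384.

ŵ = -11.346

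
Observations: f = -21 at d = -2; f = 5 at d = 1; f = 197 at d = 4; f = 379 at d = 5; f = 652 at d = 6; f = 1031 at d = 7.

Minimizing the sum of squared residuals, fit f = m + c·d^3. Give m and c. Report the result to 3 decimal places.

Setting ∂/∂m … = 0 gives: 6·m + 741·c = 2243;  741·m + 184091·c = 554621.
(Σ1 = 6, Σd^3 = 741, Σd^3·d^3 = 184091, Σf = 2243, Σd^3·f = 554621.)
Δ = 6·184091 − 741² = 555465.
m = (2243·184091 − 741·554621)/555465 = 102208/29235; c = (6·554621 − 741·2243)/555465 = 555221/185155.

m = 3.496, c = 2.999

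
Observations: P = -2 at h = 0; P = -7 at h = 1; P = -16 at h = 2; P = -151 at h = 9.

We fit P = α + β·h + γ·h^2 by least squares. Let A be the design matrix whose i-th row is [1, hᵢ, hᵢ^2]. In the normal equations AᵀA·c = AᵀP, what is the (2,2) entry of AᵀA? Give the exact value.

Row 2 ↔ basis h, column 2 ↔ basis h, so (AᵀA)_{2,2} = Σᵢ (h)·(h) = (0)·(0) + (1)·(1) + (2)·(2) + (9)·(9) = 86.

86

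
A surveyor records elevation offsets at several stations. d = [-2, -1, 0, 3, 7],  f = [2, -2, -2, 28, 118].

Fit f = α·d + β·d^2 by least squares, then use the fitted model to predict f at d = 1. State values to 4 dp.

Normal-equation sums: Σd·d = 63, Σd·d^2 = 361, Σd^2·d^2 = 2499.
Moment sums: Σd·f = 908, Σd^2·f = 6040.
Normal equations: [[63, 361]; [361, 2499]]·[α, β]ᵀ = [908, 6040]ᵀ.
Δ = 63·2499 − 361² = 27116.
α = (908·2499 − 361·6040)/27116 = 22163/6779; β = (63·6040 − 361·908)/27116 = 13183/6779.
At d = 1: f̂ = (22163/6779)·(1) + (13183/6779)·(1) = 35346/6779.

f̂ = 5.2140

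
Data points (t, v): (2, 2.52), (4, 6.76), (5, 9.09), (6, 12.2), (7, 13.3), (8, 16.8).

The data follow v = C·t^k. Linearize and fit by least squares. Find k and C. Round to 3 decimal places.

k = 1.361, C = 1.003

Taking logs, ln v = k·ln t + ln C, so regress ln v on ln t.
Σln t = 9.5060, Σ(ln t)² = 16.3136, Σln v = 12.9530, Σln t·ln v = 22.2266.
Equations: 16.3136·k + 9.5060·ln C = 22.2266;  9.5060·k + 6·ln C = 12.9530.
Slope k = (n·Σln t·ln v − Σln t·Σln v)/(n·Σ(ln t)² − (Σln t)²) = (6·22.2266 − 9.5060·12.9530)/7.5177 = 1.36055; ln C = (Σln v − k·Σln t)/n = 0.00328, so C = exp(0.00328) = 1.00328.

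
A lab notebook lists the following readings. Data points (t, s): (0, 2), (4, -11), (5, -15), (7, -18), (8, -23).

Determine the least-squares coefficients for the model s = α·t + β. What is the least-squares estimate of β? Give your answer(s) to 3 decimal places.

Setting ∂/∂α … = 0 gives: 154·α + 24·β = -429;  24·α + 5·β = -65.
Eliminating β: 5·(row 1) − 24·(row 2) gives 194·α = 5·(-429) − 24·(-65) = -585, so α = -585/194.
Then β = ((-65) − 24·(-585/194))/5 = 143/97.

β = 1.474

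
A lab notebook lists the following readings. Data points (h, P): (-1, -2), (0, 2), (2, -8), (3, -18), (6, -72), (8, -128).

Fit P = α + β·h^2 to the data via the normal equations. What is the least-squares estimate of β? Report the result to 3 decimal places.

Sums needed: Σ1 = 6, Σh^2 = 114, Σh^2·h^2 = 5490.
And ΣP = -226, Σh^2·P = -10980.
Δ = 6·5490 − 114² = 19944.
α = ((-226)·5490 − 114·(-10980))/19944 = 305/554; β = (6·(-10980) − 114·(-226))/19944 = -3343/1662.

β = -2.011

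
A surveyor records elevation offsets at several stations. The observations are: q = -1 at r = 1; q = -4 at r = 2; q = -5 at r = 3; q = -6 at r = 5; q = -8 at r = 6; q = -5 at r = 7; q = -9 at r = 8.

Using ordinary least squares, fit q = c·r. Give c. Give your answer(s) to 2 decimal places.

c = -1.11

With design matrix M, MᵀM = [[188]] and Mᵀq = [-209]ᵀ.
c = (-209)/188 = -1.1117.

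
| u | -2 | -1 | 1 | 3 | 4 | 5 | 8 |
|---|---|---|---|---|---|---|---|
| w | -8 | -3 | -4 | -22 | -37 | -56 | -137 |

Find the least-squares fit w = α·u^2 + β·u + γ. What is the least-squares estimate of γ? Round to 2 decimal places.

Normal-equation sums: Σu^2·u^2 = 5076, Σu^2·u = 720, Σu^2 = 120, Σu·u = 120, Σu = 18, Σ1 = 7.
Moment sums: Σu^2·w = -10997, Σu·w = -1575, Σw = -267.
MᵀM·[α, β, γ]ᵀ = Mᵀw becomes [[5076, 720, 120]; [720, 120, 18]; [120, 18, 7]]·[α, β, γ]ᵀ = [-10997, -1575, -267]ᵀ.
Solving the 3×3 system (Gaussian elimination) gives α = -62831/31068, β = -7919/10356, γ = -7805/5178.

γ = -1.51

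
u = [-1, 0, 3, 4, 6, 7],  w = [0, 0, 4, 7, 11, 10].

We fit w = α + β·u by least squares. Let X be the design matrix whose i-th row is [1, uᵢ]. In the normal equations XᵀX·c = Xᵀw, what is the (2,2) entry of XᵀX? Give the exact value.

111

Row 2 ↔ basis u, column 2 ↔ basis u, so (XᵀX)_{2,2} = Σᵢ (u)·(u) = (-1)·(-1) + (0)·(0) + (3)·(3) + (4)·(4) + (6)·(6) + (7)·(7) = 111.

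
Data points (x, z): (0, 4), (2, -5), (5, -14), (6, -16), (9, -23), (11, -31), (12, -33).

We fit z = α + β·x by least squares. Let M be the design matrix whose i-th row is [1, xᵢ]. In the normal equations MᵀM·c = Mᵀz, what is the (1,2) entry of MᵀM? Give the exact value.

Row 1 ↔ basis 1, column 2 ↔ basis x, so (MᵀM)_{1,2} = Σᵢ x = (1)·(0) + (1)·(2) + (1)·(5) + (1)·(6) + (1)·(9) + (1)·(11) + (1)·(12) = 45.

45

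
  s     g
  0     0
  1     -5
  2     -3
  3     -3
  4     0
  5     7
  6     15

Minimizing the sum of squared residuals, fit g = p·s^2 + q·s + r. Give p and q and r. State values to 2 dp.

p = 1.14, q = -4.29, r = -0.43

The normal system XᵀX·[p, q, r]ᵀ = Xᵀg is [[2275, 441, 91]; [441, 91, 21]; [91, 21, 7]]·[p, q, r]ᵀ = [671, 105, 11]ᵀ.
Row-reducing yields p = 8/7, q = -30/7, r = -3/7.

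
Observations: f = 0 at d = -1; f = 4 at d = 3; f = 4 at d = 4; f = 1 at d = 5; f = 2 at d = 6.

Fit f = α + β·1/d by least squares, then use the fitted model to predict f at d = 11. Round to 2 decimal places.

f̂ = 2.44

The normal equations are: 5·α + (-1/20)·β = 11;  (-1/20)·α + (4469/3600)·β = 43/15.
Eliminating β: (4469/3600)·(row 1) − (-1/20)·(row 2) gives (1396/225)·α = (4469/3600)·11 − (-1/20)·(43/15) = 1987/144, so α = 49675/22336.
Then β = ((43/15) − (-1/20)·(49675/22336))/(4469/3600) = 13395/5584.
At d = 11: f̂ = (49675/22336)·(1) + (13395/5584)·(1/11) = 600005/245696.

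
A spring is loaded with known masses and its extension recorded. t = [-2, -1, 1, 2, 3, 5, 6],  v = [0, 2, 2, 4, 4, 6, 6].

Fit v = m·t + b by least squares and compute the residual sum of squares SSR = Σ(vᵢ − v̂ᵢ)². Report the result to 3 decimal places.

SSR = 1.945

Forming MᵀM = [[80, 14]; [14, 7]] and Mᵀv = [86, 24]ᵀ gives MᵀM·[m, b]ᵀ = Mᵀv.
det = 80·7 − 14² = 364.
m = (86·7 − 14·24)/364 = 19/26; b = (80·24 − 14·86)/364 = 179/91.
Residuals: -46/91, 139/182, -127/182, 4/7, -29/182, 69/182, -32/91; SSR = 177/91.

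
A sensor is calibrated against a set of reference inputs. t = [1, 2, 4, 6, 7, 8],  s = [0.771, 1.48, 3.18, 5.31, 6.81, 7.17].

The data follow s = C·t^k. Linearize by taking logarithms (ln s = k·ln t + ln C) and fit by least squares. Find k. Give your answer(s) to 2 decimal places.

k = 1.11

Let Y = ln s. Fitting Y = k·ln t + ln C by least squares:
Σln t = 7.8966, Σ(ln t)² = 13.7233, Σln s = 6.8467, Σln t·ln s = 12.6964.
Equations: 13.7233·k + 7.8966·ln C = 12.6964;  7.8966·k + 6·ln C = 6.8467.
Solving (det = 19.9843): k = 1.10649, ln C = -0.31512.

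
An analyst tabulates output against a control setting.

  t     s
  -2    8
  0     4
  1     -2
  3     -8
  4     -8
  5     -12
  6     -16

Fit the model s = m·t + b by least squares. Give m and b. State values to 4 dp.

The normal equations are: 91·m + 17·b = -230;  17·m + 7·b = -34.
(Σt·t = 91, Σt = 17, Σ1 = 7, Σt·s = -230, Σs = -34.)
Δ = 91·7 − 17² = 348.
m = ((-230)·7 − 17·(-34))/348 = -86/29; b = (91·(-34) − 17·(-230))/348 = 68/29.

m = -2.9655, b = 2.3448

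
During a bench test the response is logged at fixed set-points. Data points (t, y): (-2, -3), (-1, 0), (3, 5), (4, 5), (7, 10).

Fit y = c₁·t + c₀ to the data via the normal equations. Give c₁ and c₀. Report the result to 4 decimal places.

c₁ = 1.3431, c₀ = 0.4453

Forming XᵀX = [[79, 11]; [11, 5]] and Xᵀy = [111, 17]ᵀ gives XᵀX·[c₁, c₀]ᵀ = Xᵀy.
Determinant 79·5 − 11² = 274.
c₁ = (111·5 − 11·17)/274 = 184/137; c₀ = (79·17 − 11·111)/274 = 61/137.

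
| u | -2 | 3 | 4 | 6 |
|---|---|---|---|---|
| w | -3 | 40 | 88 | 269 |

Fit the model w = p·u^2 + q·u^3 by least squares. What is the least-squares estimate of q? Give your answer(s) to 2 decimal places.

Forming AᵀA = [[1649, 9011]; [9011, 51545]] and Aᵀw = [11440, 64840]ᵀ gives AᵀA·[p, q]ᵀ = Aᵀw.
Δ = 1649·51545 − 9011² = 3799584.
p = (11440·51545 − 9011·64840)/3799584 = 225065/158316; q = (1649·64840 − 9011·11440)/3799584 = 159805/158316.

q = 1.01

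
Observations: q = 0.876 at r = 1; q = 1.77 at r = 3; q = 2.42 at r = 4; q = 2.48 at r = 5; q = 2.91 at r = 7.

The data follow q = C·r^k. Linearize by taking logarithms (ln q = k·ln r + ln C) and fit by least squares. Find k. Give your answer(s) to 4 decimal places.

Let Y = ln q. Fitting Y = k·ln r + ln C by least squares:
Σln r = 6.0403, Σ(ln r)² = 9.5056, Σln q = 3.2988, Σln r·ln q = 5.3928.
Normal system: [[9.5056, 6.0403]; [6.0403, 5]]·[k, ln C]ᵀ = [5.3928, 3.2988]ᵀ.
Slope k = (n·Σln r·ln q − Σln r·Σln q)/(n·Σ(ln r)² − (Σln r)²) = (5·5.3928 − 6.0403·3.2988)/11.0434 = 0.63734; ln C = (Σln q − k·Σln r)/n = -0.11019.

k = 0.6373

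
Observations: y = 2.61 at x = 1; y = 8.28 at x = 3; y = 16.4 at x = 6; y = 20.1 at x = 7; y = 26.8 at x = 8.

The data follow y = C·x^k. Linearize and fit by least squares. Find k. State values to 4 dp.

k = 1.0778

Linearized form: ln y = k·ln x + ln C. From the 5 transformed points,
Σln x = 6.9157, Σ(ln x)² = 12.5280, Σln y = 12.1596, Σln x·ln y = 20.0115.
Equations: 12.5280·k + 6.9157·ln C = 20.0115;  6.9157·k + 5·ln C = 12.1596.
Δ = 12.5280·5 − (6.9157)² = 14.8127; k = (20.0115·5 − 6.9157·12.1596)/14.8127 = 1.07780, ln C = (12.5280·12.1596 − 6.9157·20.0115)/14.8127 = 0.94116.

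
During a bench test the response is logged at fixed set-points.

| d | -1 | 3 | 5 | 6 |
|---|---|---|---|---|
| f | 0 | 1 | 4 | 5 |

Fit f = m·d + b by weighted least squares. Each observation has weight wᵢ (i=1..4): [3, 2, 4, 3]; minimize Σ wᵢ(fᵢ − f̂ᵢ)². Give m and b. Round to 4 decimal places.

m = 0.7113, b = 0.3196

With design matrix X, XᵀWX = [[229, 41]; [41, 12]] and XᵀWf = [176, 33]ᵀ.
Determinant 229·12 − 41² = 1067.
m = (176·12 − 41·33)/1067 = 69/97; b = (229·33 − 41·176)/1067 = 31/97.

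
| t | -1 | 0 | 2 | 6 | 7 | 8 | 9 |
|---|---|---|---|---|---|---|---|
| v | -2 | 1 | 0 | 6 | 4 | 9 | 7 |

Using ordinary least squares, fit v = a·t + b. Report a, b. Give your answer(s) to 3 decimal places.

MᵀM·[a, b]ᵀ = Mᵀv reads: 235·a + 31·b = 201;  31·a + 7·b = 25.
Δ = 235·7 − 31² = 684.
a = (201·7 − 31·25)/684 = 158/171; b = (235·25 − 31·201)/684 = -89/171.

a = 0.924, b = -0.520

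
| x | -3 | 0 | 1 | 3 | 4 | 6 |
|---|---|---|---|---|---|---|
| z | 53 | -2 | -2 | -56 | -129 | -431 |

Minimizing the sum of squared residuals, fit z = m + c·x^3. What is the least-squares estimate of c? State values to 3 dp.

c = -1.991

Entries of MᵀM: Σ1 = 6, Σx^3 = 281, Σx^3·x^3 = 52211.
And Σz = -567, Σx^3·z = -104297.
Δ = 6·52211 − 281² = 234305.
m = ((-567)·52211 − 281·(-104297))/234305 = -59236/46861; c = (6·(-104297) − 281·(-567))/234305 = -93291/46861.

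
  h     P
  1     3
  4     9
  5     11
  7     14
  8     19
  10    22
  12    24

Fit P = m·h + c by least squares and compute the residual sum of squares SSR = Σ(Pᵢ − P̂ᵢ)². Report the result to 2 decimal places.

Normal-equation sums: Σh·h = 399, Σh = 47, Σ1 = 7.
And Σh·P = 852, ΣP = 102.
AᵀA·[m, c]ᵀ = AᵀP becomes [[399, 47]; [47, 7]]·[m, c]ᵀ = [852, 102]ᵀ.
Eliminating c: 7·(row 1) − 47·(row 2) gives 584·m = 7·852 − 47·102 = 1170, so m = 585/292.
Then c = (102 − 47·(585/292))/7 = 327/292.
Residuals: -9/73, -39/292, -10/73, -167/146, 541/292, 247/292, -339/292; SSR = 1001/146.

SSR = 6.86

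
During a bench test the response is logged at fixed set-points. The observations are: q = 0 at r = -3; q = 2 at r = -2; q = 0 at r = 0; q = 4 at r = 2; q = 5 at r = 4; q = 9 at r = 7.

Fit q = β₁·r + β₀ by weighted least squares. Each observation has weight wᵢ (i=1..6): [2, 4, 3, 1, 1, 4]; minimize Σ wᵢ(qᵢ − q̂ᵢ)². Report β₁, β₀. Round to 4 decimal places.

β₁ = 0.8657, β₀ = 2.3791

Forming XᵀWX = [[250, 20]; [20, 15]] and XᵀWq = [264, 53]ᵀ gives XᵀWX·[β₁, β₀]ᵀ = XᵀWq.
det = 250·15 − 20² = 3350.
β₁ = (264·15 − 20·53)/3350 = 58/67; β₀ = (250·53 − 20·264)/3350 = 797/335.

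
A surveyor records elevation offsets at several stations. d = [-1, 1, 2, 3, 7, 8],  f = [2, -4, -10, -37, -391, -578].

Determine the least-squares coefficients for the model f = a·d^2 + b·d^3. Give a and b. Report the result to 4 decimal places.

XᵀX·[a, b]ᵀ = Xᵀf reads: 6596·a + 49850·b = -56526;  49850·a + 380588·b = -431134.
det = 6596·380588 − 49850² = 25335948.
a = ((-56526)·380588 − 49850·(-431134))/25335948 = -5271847/6333987; b = (6596·(-431134) − 49850·(-56526))/25335948 = -6484691/6333987.

a = -0.8323, b = -1.0238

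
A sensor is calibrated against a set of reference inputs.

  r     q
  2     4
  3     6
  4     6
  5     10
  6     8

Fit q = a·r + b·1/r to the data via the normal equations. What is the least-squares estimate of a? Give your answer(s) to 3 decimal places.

Setting ∂/∂a … = 0 gives: 90·a + 5·b = 148;  5·a + (1769/3600)·b = 53/6.
Eliminating b: (1769/3600)·(row 1) − 5·(row 2) gives (769/40)·a = (1769/3600)·148 − 5·(53/6) = 25703/900, so a = 51406/34605.
Then b = ((53/6) − 5·(51406/34605))/(1769/3600) = 2200/769.

a = 1.486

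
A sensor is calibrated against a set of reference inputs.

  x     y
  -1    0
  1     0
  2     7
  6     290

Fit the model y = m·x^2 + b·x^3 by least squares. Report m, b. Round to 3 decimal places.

m = -1.039, b = 1.516

Entries of AᵀA: Σx^2·x^2 = 1314, Σx^2·x^3 = 7808, Σx^3·x^3 = 46722.
Moment sums: Σx^2·y = 10468, Σx^3·y = 62696.
Determinant 1314·46722 − 7808² = 427844.
m = (10468·46722 − 7808·62696)/427844 = -111118/106961; b = (1314·62696 − 7808·10468)/427844 = 162100/106961.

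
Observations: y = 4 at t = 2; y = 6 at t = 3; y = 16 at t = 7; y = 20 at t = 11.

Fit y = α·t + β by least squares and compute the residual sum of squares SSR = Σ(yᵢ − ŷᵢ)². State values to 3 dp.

SSR = 6.739

AᵀA·[α, β]ᵀ = Aᵀy reads: 183·α + 23·β = 358;  23·α + 4·β = 46.
(Σt·t = 183, Σt = 23, Σ1 = 4, Σt·y = 358, Σy = 46.)
Δ = 183·4 − 23² = 203.
α = (358·4 − 23·46)/203 = 374/203; β = (183·46 − 23·358)/203 = 184/203.
Residuals: -120/203, -88/203, 446/203, -34/29; SSR = 1368/203.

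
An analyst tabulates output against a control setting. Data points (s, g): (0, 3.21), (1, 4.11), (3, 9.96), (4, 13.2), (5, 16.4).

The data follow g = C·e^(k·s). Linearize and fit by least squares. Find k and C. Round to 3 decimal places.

k = 0.346, C = 3.163

Taking logs, ln g = k·s + ln C, so regress ln g on s.
XᵀX = [[51.0000, 13.0000]; [13.0000, 5]], rhs = [32.6164, 10.2558]ᵀ  (here Σs = 13.0000, Σ(s)² = 51.0000, Σln g = 10.2558, Σs·ln g = 32.6164).
Slope k = (n·Σs·ln g − Σs·Σln g)/(n·Σ(s)² − (Σs)²) = (5·32.6164 − 13.0000·10.2558)/86.0000 = 0.34601; ln C = (Σln g − k·Σs)/n = 1.15152, so C = exp(1.15152) = 3.16299.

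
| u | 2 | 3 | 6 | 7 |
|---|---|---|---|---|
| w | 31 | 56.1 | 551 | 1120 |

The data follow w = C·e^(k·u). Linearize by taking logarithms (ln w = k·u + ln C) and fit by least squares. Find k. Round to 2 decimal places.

k = 0.73

With ln wᵢ as the transformed response and uᵢ as the regressor:
Σu = 18.0000, Σ(u)² = 98.0000, Σln w = 20.7939, Σu·ln w = 105.9674.
Equations: 98.0000·k + 18.0000·ln C = 105.9674;  18.0000·k + 4·ln C = 20.7939.
Δ = 98.0000·4 − (18.0000)² = 68.0000; k = (105.9674·4 − 18.0000·20.7939)/68.0000 = 0.72910, ln C = (98.0000·20.7939 − 18.0000·105.9674)/68.0000 = 1.91755.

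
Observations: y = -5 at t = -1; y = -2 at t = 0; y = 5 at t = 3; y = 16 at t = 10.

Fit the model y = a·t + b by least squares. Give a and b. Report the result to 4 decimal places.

Sums needed: Σt·t = 110, Σt = 12, Σ1 = 4.
Right-hand side: Σt·y = 180, Σy = 14.
Normal equations: [[110, 12]; [12, 4]]·[a, b]ᵀ = [180, 14]ᵀ.
Eliminating b: 4·(row 1) − 12·(row 2) gives 296·a = 4·180 − 12·14 = 552, so a = 69/37.
Then b = (14 − 12·(69/37))/4 = -155/74.

a = 1.8649, b = -2.0946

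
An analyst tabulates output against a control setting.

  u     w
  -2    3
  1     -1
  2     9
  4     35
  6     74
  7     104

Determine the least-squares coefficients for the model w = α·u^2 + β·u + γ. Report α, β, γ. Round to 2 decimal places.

Forming XᵀX = [[3986, 624, 110]; [624, 110, 18]; [110, 18, 6]] and Xᵀw = [8367, 1323, 224]ᵀ gives XᵀX·[α, β, γ]ᵀ = Xᵀw.
Row-reducing yields α = 10111/5110, β = 903/730, γ = -6779/2555.

α = 1.98, β = 1.24, γ = -2.65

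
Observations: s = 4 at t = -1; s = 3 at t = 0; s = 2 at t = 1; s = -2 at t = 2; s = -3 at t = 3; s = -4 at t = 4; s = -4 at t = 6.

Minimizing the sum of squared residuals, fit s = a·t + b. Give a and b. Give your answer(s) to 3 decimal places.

Entries of XᵀX: Σt·t = 67, Σt = 15, Σ1 = 7.
For Xᵀs: Σt·s = -55, Σs = -4.
So XᵀX·[a, b]ᵀ = Xᵀs: [[67, 15]; [15, 7]]·[a, b]ᵀ = [-55, -4]ᵀ.
Determinant 67·7 − 15² = 244.
a = ((-55)·7 − 15·(-4))/244 = -325/244; b = (67·(-4) − 15·(-55))/244 = 557/244.

a = -1.332, b = 2.283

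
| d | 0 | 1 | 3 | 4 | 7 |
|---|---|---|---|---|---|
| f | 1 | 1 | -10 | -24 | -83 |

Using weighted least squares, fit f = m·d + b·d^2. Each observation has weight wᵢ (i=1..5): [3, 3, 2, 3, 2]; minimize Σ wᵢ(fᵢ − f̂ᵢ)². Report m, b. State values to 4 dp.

m = 2.4576, b = -2.0507

The normal equations are: 167·m + 935·b = -1507;  935·m + 5735·b = -9463.
Eliminating b: 5735·(row 1) − 935·(row 2) gives 83520·m = 5735·(-1507) − 935·(-9463) = 205260, so m = 3421/1392.
Then b = ((-9463) − 935·(3421/1392))/5735 = -14273/6960.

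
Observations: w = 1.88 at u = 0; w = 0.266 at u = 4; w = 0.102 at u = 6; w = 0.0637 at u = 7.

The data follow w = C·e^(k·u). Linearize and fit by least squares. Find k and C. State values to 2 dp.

With ln wᵢ as the transformed response and uᵢ as the regressor:
AᵀA = [[101.0000, 17.0000]; [17.0000, 4]], rhs = [-38.2687, -5.7293]ᵀ  (here Σu = 17.0000, Σ(u)² = 101.0000, Σln w = -5.7293, Σu·ln w = -38.2687).
Solving (det = 115.0000): k = -0.48414, ln C = 0.62526, so C = exp(0.62526) = 1.86873.

k = -0.48, C = 1.87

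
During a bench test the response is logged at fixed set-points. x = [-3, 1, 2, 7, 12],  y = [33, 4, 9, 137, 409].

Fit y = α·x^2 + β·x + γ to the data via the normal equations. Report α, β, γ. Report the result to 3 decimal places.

Normal-equation sums: Σx^2·x^2 = 23235, Σx^2·x = 2053, Σx^2 = 207, Σx·x = 207, Σx = 19, Σ1 = 5.
And Σx^2·y = 65946, Σx·y = 5790, Σy = 592.
Normal equations: [[23235, 2053, 207]; [2053, 207, 19]; [207, 19, 5]]·[α, β, γ]ᵀ = [65946, 5790, 592]ᵀ.
Solving the 3×3 system (Gaussian elimination) gives α = 275543/93275, β = -138849/93275, γ = 163906/93275.

α = 2.954, β = -1.489, γ = 1.757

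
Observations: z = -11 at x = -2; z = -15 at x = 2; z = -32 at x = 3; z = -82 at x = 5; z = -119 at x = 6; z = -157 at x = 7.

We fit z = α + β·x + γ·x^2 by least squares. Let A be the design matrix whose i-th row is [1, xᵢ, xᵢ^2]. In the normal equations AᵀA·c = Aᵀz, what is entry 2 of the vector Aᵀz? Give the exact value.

-2327

Entry 2 ↔ basis x, so (Aᵀz)_{2} = Σᵢ (x)·zᵢ = (-2)·(-11) + (2)·(-15) + (3)·(-32) + (5)·(-82) + (6)·(-119) + (7)·(-157) = -2327.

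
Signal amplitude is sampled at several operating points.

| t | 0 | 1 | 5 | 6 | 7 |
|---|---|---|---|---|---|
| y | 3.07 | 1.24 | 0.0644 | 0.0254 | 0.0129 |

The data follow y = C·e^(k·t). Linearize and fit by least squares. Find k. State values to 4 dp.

Linearized form: ln y = k·t + ln C. From the 5 transformed points,
AᵀA = [[111.0000, 19.0000]; [19.0000, 5]], rhs = [-65.9898, -9.4294]ᵀ  (here Σt = 19.0000, Σ(t)² = 111.0000, Σln y = -9.4294, Σt·ln y = -65.9898).
Solving (det = 194.0000): k = -0.77727, ln C = 1.06776.

k = -0.7773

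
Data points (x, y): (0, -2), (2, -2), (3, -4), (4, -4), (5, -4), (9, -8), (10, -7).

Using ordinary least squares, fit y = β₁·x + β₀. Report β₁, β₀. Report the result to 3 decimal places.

β₁ = -0.603, β₀ = -1.588

Forming AᵀA = [[235, 33]; [33, 7]] and Aᵀy = [-194, -31]ᵀ gives AᵀA·[β₁, β₀]ᵀ = Aᵀy.
Δ = 235·7 − 33² = 556.
β₁ = ((-194)·7 − 33·(-31))/556 = -335/556; β₀ = (235·(-31) − 33·(-194))/556 = -883/556.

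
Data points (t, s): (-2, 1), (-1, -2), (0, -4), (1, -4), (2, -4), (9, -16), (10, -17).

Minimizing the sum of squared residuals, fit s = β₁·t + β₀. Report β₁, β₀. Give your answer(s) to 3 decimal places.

β₁ = -1.443, β₀ = -2.656

Sums needed: Σt·t = 191, Σt = 19, Σ1 = 7.
For Xᵀs: Σt·s = -326, Σs = -46.
XᵀX·[β₁, β₀]ᵀ = Xᵀs becomes [[191, 19]; [19, 7]]·[β₁, β₀]ᵀ = [-326, -46]ᵀ.
Determinant 191·7 − 19² = 976.
β₁ = ((-326)·7 − 19·(-46))/976 = -88/61; β₀ = (191·(-46) − 19·(-326))/976 = -162/61.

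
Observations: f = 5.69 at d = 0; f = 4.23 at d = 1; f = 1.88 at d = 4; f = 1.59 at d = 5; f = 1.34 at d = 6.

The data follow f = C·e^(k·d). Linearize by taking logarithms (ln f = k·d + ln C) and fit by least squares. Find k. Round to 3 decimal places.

k = -0.245

With ln fᵢ as the transformed response and dᵢ as the regressor:
Over the data: Σd = 16.0000, Σ(d)² = 78.0000, Σln f = 4.5686, Σd·ln f = 8.0420.
Normal system: [[78.0000, 16.0000]; [16.0000, 5]]·[k, ln C]ᵀ = [8.0420, 4.5686]ᵀ.
Δ = 78.0000·5 − (16.0000)² = 134.0000; k = (8.0420·5 − 16.0000·4.5686)/134.0000 = -0.24543, ln C = (78.0000·4.5686 − 16.0000·8.0420)/134.0000 = 1.69909.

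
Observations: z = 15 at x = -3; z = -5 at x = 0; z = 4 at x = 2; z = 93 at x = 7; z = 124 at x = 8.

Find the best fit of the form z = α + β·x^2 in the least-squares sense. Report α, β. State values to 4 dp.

α = -4.0909, β = 1.9957

Forming MᵀM = [[5, 126]; [126, 6594]] and Mᵀz = [231, 12644]ᵀ gives MᵀM·[α, β]ᵀ = Mᵀz.
Eliminating β: 6594·(row 1) − 126·(row 2) gives 17094·α = 6594·231 − 126·12644 = -69930, so α = -45/11.
Then β = (12644 − 126·(-45/11))/6594 = 461/231.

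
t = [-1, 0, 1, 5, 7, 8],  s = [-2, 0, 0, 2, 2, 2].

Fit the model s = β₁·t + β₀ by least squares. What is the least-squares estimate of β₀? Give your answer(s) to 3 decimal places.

β₀ = -0.636

XᵀX·[β₁, β₀]ᵀ = Xᵀs reads: 140·β₁ + 20·β₀ = 42;  20·β₁ + 6·β₀ = 4.
(Σt·t = 140, Σt = 20, Σ1 = 6, Σt·s = 42, Σs = 4.)
Δ = 140·6 − 20² = 440.
β₁ = (42·6 − 20·4)/440 = 43/110; β₀ = (140·4 − 20·42)/440 = -7/11.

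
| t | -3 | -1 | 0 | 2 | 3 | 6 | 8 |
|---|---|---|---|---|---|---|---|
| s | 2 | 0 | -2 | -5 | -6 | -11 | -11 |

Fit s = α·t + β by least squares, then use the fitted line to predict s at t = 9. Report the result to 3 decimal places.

ŝ = -13.566

Compute the Gram sums: Σt·t = 123, Σt = 15, Σ1 = 7.
For Xᵀs: Σt·s = -188, Σs = -33.
Normal equations: [[123, 15]; [15, 7]]·[α, β]ᵀ = [-188, -33]ᵀ.
Eliminating β: 7·(row 1) − 15·(row 2) gives 636·α = 7·(-188) − 15·(-33) = -821, so α = -821/636.
Then β = ((-33) − 15·(-821/636))/7 = -413/212.
At t = 9: ŝ = (-821/636)·(9) + (-413/212)·(1) = -719/53.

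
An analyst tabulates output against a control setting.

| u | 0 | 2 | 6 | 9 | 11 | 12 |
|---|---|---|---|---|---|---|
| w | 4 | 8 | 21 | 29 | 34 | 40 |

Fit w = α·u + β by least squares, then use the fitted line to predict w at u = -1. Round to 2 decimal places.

Setting ∂/∂α … = 0 gives: 386·α + 40·β = 1257;  40·α + 6·β = 136.
Δ = 386·6 − 40² = 716.
α = (1257·6 − 40·136)/716 = 1051/358; β = (386·136 − 40·1257)/716 = 554/179.
At u = -1: ŵ = (1051/358)·(-1) + (554/179)·(1) = 57/358.

ŵ = 0.16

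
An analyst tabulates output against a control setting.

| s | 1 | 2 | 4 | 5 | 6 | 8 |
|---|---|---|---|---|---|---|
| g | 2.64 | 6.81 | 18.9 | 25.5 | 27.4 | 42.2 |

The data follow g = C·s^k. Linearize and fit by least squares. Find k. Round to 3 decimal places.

Let Y = ln g. Fitting Y = k·ln s + ln C by least squares:
Σln s = 7.5601, Σ(ln s)² = 12.5270, Σln g = 16.1200, Σln s·ln g = 24.3306.
Normal system: [[12.5270, 7.5601]; [7.5601, 6]]·[k, ln C]ᵀ = [24.3306, 16.1200]ᵀ.
Solving (det = 18.0074): k = 1.33918, ln C = 0.99928.

k = 1.339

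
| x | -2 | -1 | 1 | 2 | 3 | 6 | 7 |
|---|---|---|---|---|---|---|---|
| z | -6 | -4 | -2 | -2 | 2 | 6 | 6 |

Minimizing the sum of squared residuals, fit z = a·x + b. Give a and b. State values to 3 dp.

a = 1.394, b = -3.186

Entries of AᵀA: Σx·x = 104, Σx = 16, Σ1 = 7.
Right-hand side: Σx·z = 94, Σz = 0.
Normal equations: [[104, 16]; [16, 7]]·[a, b]ᵀ = [94, 0]ᵀ.
det = 104·7 − 16² = 472.
a = (94·7 − 16·0)/472 = 329/236; b = (104·0 − 16·94)/472 = -188/59.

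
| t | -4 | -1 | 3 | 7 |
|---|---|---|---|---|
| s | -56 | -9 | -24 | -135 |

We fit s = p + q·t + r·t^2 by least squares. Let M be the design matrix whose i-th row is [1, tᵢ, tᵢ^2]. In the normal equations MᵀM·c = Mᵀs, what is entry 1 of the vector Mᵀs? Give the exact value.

Entry 1 ↔ basis 1, so (Mᵀs)_{1} = Σᵢ sᵢ = (1)·(-56) + (1)·(-9) + (1)·(-24) + (1)·(-135) = -224.

-224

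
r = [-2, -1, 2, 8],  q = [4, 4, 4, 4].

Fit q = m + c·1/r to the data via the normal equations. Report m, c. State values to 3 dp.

m = 4.000, c = 0.000

Setting ∂/∂m … = 0 gives: 4·m + (-7/8)·c = 16;  (-7/8)·m + (97/64)·c = -7/2.
(Σ1 = 4, Σ1/r = -7/8, Σ1/r·1/r = 97/64, Σq = 16, Σ1/r·q = -7/2.)
Eliminating c: (97/64)·(row 1) − (-7/8)·(row 2) gives (339/64)·m = (97/64)·16 − (-7/8)·(-7/2) = 339/16, so m = 4.
Then c = ((-7/2) − (-7/8)·4)/(97/64) = 0.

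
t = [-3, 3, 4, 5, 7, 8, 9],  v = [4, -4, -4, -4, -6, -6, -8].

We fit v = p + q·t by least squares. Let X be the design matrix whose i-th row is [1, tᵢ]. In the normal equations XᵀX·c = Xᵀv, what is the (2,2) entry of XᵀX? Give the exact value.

253

Row 2 ↔ basis t, column 2 ↔ basis t, so (XᵀX)_{2,2} = Σᵢ (t)·(t) = (-3)·(-3) + (3)·(3) + (4)·(4) + (5)·(5) + (7)·(7) + (8)·(8) + (9)·(9) = 253.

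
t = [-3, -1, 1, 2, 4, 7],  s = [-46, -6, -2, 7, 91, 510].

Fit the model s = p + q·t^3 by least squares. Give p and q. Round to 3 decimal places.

AᵀA·[p, q]ᵀ = Aᵀs reads: 6·p + 388·q = 554;  388·p + 122540·q = 182056.
det = 6·122540 − 388² = 584696.
p = (554·122540 − 388·182056)/584696 = -343821/73087; q = (6·182056 − 388·554)/584696 = 109673/73087.

p = -4.704, q = 1.501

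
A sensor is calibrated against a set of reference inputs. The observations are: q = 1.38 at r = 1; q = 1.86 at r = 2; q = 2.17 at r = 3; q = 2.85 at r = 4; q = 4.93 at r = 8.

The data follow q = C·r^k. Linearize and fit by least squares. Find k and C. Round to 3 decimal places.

Taking logs, ln q = k·ln r + ln C, so regress ln q on ln r.
Sums: Σln r = 5.2575, Σ(ln r)² = 7.9333, Σln q = 4.3600, Σln r·ln q = 6.0506.
Normal system: [[7.9333, 5.2575]; [5.2575, 5]]·[k, ln C]ᵀ = [6.0506, 4.3600]ᵀ.
Solving (det = 12.0252): k = 0.60955, ln C = 0.23106, so C = exp(0.23106) = 1.25994.

k = 0.610, C = 1.260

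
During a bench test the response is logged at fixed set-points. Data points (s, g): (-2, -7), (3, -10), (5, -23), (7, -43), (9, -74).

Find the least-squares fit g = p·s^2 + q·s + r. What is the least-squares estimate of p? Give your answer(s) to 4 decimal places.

p = -0.9358

The normal system MᵀM·[p, q, r]ᵀ = Mᵀg is [[9684, 1216, 168]; [1216, 168, 22]; [168, 22, 5]]·[p, q, r]ᵀ = [-8794, -1098, -157]ᵀ.
Inverting the 3×3 Gram matrix, [p, q, r]ᵀ = [-35241/37658, 10313/18829, -44559/18829]ᵀ.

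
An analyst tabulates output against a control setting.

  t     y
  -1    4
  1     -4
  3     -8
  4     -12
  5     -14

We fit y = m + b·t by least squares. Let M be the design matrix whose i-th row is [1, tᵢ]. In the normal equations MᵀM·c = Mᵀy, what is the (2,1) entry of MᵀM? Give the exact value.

12

Row 2 ↔ basis t, column 1 ↔ basis 1, so (MᵀM)_{2,1} = Σᵢ t = (-1)·(1) + (1)·(1) + (3)·(1) + (4)·(1) + (5)·(1) = 12.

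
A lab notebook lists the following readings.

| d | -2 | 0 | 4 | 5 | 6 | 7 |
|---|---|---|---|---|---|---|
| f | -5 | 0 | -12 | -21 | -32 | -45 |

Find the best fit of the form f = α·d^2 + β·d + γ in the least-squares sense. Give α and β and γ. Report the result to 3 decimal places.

α = -1.064, β = 0.941, γ = 0.748

From the data, Σd^2·d^2 = 4594, Σd^2·d = 740, Σd^2 = 130, Σd·d = 130, Σd = 20, Σ1 = 6.
Moment sums: Σd^2·f = -4094, Σd·f = -650, Σf = -115.
Inverting the 3×3 Gram matrix, [α, β, γ]ᵀ = [-5911/5556, 1307/1389, 1385/1852]ᵀ.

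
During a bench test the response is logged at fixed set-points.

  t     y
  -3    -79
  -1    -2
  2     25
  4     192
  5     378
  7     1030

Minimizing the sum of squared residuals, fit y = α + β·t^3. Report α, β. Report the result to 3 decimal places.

α = 1.344, β = 3.000

The normal equations are: 6·α + 512·β = 1544;  512·α + 138164·β = 415163.
(Σ1 = 6, Σt^3 = 512, Σt^3·t^3 = 138164, Σy = 1544, Σt^3·y = 415163.)
det = 6·138164 − 512² = 566840.
α = (1544·138164 − 512·415163)/566840 = 19044/14171; β = (6·415163 − 512·1544)/566840 = 170045/56684.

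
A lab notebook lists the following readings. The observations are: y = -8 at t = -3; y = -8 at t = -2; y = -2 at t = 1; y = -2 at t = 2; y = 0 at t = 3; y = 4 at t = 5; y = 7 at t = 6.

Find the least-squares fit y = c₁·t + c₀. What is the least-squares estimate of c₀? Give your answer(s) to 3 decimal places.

Setting ∂/∂c₁ … = 0 gives: 88·c₁ + 12·c₀ = 96;  12·c₁ + 7·c₀ = -9.
(Σt·t = 88, Σt = 12, Σ1 = 7, Σt·y = 96, Σy = -9.)
Determinant 88·7 − 12² = 472.
c₁ = (96·7 − 12·(-9))/472 = 195/118; c₀ = (88·(-9) − 12·96)/472 = -243/59.

c₀ = -4.119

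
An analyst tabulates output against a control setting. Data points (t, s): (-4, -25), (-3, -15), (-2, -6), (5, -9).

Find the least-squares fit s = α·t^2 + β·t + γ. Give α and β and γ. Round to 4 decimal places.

Normal-equation sums: Σt^2·t^2 = 978, Σt^2·t = 26, Σt^2 = 54, Σt·t = 54, Σt = -4, Σ1 = 4.
For Aᵀs: Σt^2·s = -784, Σt·s = 112, Σs = -55.
So AᵀA·[α, β, γ]ᵀ = Aᵀs: [[978, 26, 54]; [26, 54, -4]; [54, -4, 4]]·[α, β, γ]ᵀ = [-784, 112, -55]ᵀ.
Solving the 3×3 system (Gaussian elimination) gives α = -1327/1210, β = 17513/6050, γ = 11949/3025.

α = -1.0967, β = 2.8947, γ = 3.9501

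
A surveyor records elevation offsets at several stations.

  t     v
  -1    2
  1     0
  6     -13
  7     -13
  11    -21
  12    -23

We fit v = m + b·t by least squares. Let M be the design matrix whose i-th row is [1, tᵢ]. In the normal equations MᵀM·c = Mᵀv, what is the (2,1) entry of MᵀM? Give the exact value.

Row 2 ↔ basis t, column 1 ↔ basis 1, so (MᵀM)_{2,1} = Σᵢ t = (-1)·(1) + (1)·(1) + (6)·(1) + (7)·(1) + (11)·(1) + (12)·(1) = 36.

36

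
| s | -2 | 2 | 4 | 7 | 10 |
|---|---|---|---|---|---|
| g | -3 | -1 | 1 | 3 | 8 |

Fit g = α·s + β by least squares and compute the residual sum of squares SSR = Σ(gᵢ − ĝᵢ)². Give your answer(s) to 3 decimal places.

The normal system AᵀA·[α, β]ᵀ = Aᵀg is [[173, 21]; [21, 5]]·[α, β]ᵀ = [109, 8]ᵀ.
det = 173·5 − 21² = 424.
α = (109·5 − 21·8)/424 = 377/424; β = (173·8 − 21·109)/424 = -905/424.
Residuals: 387/424, -273/424, -179/424, -231/212, 527/424; SSR = 1763/424.

SSR = 4.158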